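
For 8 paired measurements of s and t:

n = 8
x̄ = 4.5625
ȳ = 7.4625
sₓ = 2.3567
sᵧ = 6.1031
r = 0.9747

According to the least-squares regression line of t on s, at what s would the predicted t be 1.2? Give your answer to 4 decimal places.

b = r · sᵧ/sₓ = 0.9747 · 6.1031/2.3567 = 2.524162
a = ȳ − b·x̄ = 7.4625 − 2.524162·4.5625 = -4.053987
Set a + b·x = 1.2: x = (1.2 − (-4.053987)) / 2.524162 = 2.081478

2.0815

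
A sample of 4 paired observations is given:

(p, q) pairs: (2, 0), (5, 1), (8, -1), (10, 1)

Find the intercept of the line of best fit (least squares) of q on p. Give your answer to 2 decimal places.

n = 4, Σx = 25, Σy = 1, Σxy = 7, Σx² = 193
Sxx = Σx² − (Σx)²/n = 193 − 156.25 = 36.75
Sxy = Σxy − (Σx)(Σy)/n = 7 − 6.25 = 0.75
b = Sxy/Sxx = 0.75/36.75 = 0.020408
a = ȳ − b·x̄ = 0.25 − 0.020408·6.25 = 0.122449

0.12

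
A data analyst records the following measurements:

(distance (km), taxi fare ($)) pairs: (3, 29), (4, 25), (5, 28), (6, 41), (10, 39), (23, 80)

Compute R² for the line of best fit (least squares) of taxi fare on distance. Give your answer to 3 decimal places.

0.945

n = 6, Σx = 51, Σy = 242, Σxy = 2803, Σx² = 715, Σy² = 11852
Sxx = Σx² − (Σx)²/n = 715 − 433.5 = 281.5
Sxy = Σxy − (Σx)(Σy)/n = 2803 − 2057 = 746
Syy = Σy² − (Σy)²/n = 11852 − 9760.666667 = 2091.333333
R² = Sxy²/(Sxx·Syy) = (746)²/(281.5·2091.333333) = 0.945314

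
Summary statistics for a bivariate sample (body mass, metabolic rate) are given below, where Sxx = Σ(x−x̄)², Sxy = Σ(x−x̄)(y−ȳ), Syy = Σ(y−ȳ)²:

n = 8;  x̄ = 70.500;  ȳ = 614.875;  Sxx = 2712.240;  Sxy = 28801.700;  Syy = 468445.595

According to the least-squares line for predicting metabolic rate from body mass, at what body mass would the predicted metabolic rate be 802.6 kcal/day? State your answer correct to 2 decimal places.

88.18

b = Sxy/Sxx = 28801.7/2712.24 = 10.619156
a = ȳ − b·x̄ = 614.875 − 10.619156·70.5 = -133.775507
Set a + b·x = 802.6: x = (802.6 − (-133.775507)) / 10.619156 = 88.177958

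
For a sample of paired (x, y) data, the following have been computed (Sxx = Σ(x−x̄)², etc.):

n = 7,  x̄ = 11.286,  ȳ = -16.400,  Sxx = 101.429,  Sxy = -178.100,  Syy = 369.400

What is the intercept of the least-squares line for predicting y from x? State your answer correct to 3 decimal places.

3.417

b = Sxy/Sxx = -178.1/101.429 = -1.755908
a = ȳ − b·x̄ = -16.4 − (-1.755908)·11.286 = 3.417179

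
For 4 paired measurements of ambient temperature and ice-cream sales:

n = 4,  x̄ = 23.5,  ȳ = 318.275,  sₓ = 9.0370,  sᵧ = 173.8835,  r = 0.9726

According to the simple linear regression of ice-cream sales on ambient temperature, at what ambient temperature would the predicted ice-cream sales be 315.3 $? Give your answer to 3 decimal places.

23.341

b = r · sᵧ/sₓ = 0.9726 · 173.8835/9.037 = 18.714075
a = ȳ − b·x̄ = 318.275 − 18.714075·23.5 = -121.505753
Set a + b·x = 315.3: x = (315.3 − (-121.505753)) / 18.714075 = 23.341029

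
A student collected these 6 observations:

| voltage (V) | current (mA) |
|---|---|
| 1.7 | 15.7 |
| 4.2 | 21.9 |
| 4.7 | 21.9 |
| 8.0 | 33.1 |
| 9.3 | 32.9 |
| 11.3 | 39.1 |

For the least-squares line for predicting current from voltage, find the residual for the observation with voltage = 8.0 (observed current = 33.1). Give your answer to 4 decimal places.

n = 6, Σx = 39.2, Σy = 164.6, Σxy = 1234.2, Σx² = 320.8
Sxx = Σx² − (Σx)²/n = 320.8 − 256.106667 = 64.693333
Sxy = Σxy − (Σx)(Σy)/n = 1234.2 − 1075.386667 = 158.813333
b = Sxy/Sxx = 158.813333/64.693333 = 2.454864
a = ȳ − b·x̄ = 27.433333 − 2.454864·6.533333 = 11.394889
ŷ(8.0) = 11.394889 + 2.454864·8 = 31.033800
residual = y − ŷ = 33.1 − 31.033800 = 2.066200

2.0662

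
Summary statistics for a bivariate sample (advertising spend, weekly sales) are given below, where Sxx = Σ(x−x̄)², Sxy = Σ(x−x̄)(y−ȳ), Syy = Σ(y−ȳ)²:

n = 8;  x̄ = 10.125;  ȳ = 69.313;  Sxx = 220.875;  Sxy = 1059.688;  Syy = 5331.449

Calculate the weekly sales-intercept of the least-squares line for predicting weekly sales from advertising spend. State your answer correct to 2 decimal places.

b = Sxy/Sxx = 1059.688/220.875 = 4.797682
a = ȳ − b·x̄ = 69.313 − 4.797682·10.125 = 20.736470

20.74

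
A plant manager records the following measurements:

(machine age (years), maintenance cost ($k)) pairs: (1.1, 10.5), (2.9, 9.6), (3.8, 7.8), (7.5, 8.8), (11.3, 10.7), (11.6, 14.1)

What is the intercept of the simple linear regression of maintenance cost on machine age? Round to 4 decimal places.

8.4589

n = 6, Σx = 38.2, Σy = 61.5, Σxy = 419.5, Σx² = 342.56
Sxx = Σx² − (Σx)²/n = 342.56 − 243.206667 = 99.353333
Sxy = Σxy − (Σx)(Σy)/n = 419.5 − 391.55 = 27.95
b = Sxy/Sxx = 27.95/99.353333 = 0.281319
a = ȳ − b·x̄ = 10.25 − 0.281319·6.366667 = 8.458934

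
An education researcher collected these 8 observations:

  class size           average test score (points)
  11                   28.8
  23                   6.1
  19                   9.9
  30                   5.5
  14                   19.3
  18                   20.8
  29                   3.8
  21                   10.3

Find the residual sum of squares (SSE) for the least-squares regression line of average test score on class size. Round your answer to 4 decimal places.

104.1137

n = 8, Σx = 165, Σy = 104.5, Σxy = 1781.3, Σx² = 3713, Σy² = 1920.57
Sxx = Σx² − (Σx)²/n = 3713 − 3403.125 = 309.875
Sxy = Σxy − (Σx)(Σy)/n = 1781.3 − 2155.3125 = -374.0125
Syy = Σy² − (Σy)²/n = 1920.57 − 1365.03125 = 555.53875
b = Sxy/Sxx = -374.0125/309.875 = -1.206979
SSE = Syy − b·Sxy = 555.53875 − (-1.206979)·(-374.0125) = 104.113659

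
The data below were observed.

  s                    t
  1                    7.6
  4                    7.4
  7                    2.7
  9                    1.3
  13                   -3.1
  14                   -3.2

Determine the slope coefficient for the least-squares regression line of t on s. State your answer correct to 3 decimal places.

n = 6, Σx = 48, Σy = 12.7, Σxy = -17.3, Σx² = 512
Sxx = Σx² − (Σx)²/n = 512 − 384 = 128
Sxy = Σxy − (Σx)(Σy)/n = -17.3 − 101.6 = -118.9
b = Sxy/Sxx = -118.9/128 = -0.928906

-0.929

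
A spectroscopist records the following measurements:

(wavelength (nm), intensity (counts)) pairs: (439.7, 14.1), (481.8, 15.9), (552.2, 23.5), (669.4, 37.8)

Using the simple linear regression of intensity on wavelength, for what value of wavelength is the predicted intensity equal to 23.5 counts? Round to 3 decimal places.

n = 4, Σx = 2143.1, Σy = 91.3, Σxy = 52140.41, Σx² = 1178488.53
Sxx = Σx² − (Σx)²/n = 1178488.53 − 1148219.4025 = 30269.1275
Sxy = Σxy − (Σx)(Σy)/n = 52140.41 − 48916.2575 = 3224.1525
b = Sxy/Sxx = 3224.1525/30269.1275 = 0.106516
a = ȳ − b·x̄ = 22.825 − 0.106516·535.775 = -34.243718
Set a + b·x = 23.5: x = (23.5 − (-34.243718)) / 0.106516 = 542.112064

542.112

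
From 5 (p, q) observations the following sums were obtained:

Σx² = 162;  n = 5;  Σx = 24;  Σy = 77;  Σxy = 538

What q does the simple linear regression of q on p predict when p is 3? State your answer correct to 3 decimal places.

Sxx = Σx² − (Σx)²/n = 162 − 115.2 = 46.8
Sxy = Σxy − (Σx)(Σy)/n = 538 − 369.6 = 168.4
b = Sxy/Sxx = 168.4/46.8 = 3.598291
a = ȳ − b·x̄ = 15.4 − 3.598291·4.8 = -1.871795
ŷ(3) = a + b·3 = -1.871795 + 3.598291·3 = 8.923077

8.923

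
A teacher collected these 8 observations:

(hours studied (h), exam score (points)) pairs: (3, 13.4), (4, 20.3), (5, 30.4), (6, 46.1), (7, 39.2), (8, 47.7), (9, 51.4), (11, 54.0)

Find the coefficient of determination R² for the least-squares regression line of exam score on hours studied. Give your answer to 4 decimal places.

n = 8, Σx = 53, Σy = 302.5, Σxy = 2262.6, Σx² = 401, Σy² = 13010.91
Sxx = Σx² − (Σx)²/n = 401 − 351.125 = 49.875
Sxy = Σxy − (Σx)(Σy)/n = 2262.6 − 2004.0625 = 258.5375
Syy = Σy² − (Σy)²/n = 13010.91 − 11438.28125 = 1572.62875
R² = Sxy²/(Sxx·Syy) = (258.5375)²/(49.875·1572.62875) = 0.852193

0.8522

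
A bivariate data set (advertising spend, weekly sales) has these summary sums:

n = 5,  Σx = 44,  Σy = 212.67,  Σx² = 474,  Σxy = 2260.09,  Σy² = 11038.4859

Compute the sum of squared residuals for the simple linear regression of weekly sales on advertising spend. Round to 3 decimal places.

253.088

Sxx = Σx² − (Σx)²/n = 474 − 387.2 = 86.8
Sxy = Σxy − (Σx)(Σy)/n = 2260.09 − 1871.496 = 388.594
Syy = Σy² − (Σy)²/n = 11038.4859 − 9045.70578 = 1992.78012
b = Sxy/Sxx = 388.594/86.8 = 4.476889
SSE = Syy − b·Sxy = 1992.78012 − 4.476889·388.594 = 253.087760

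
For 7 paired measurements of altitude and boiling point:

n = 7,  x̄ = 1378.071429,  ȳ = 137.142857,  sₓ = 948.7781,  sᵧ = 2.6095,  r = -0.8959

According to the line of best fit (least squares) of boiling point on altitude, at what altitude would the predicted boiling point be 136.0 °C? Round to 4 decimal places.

1841.8810

b = r · sᵧ/sₓ = -0.8959 · 2.6095/948.7781 = -0.002464
a = ȳ − b·x̄ = 137.142857 − (-0.002464)·1378.071429 = 140.538515
Set a + b·x = 136.0: x = (136.0 − 140.538515) / (-0.002464) = 1841.881000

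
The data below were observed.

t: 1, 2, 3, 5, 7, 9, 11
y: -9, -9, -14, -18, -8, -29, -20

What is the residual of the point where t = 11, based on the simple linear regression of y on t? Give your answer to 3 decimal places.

n = 7, Σx = 38, Σy = -107, Σxy = -696, Σx² = 290
Sxx = Σx² − (Σx)²/n = 290 − 206.285714 = 83.714286
Sxy = Σxy − (Σx)(Σy)/n = -696 − (-580.857143) = -115.142857
b = Sxy/Sxx = -115.142857/83.714286 = -1.375427
a = ȳ − b·x̄ = -15.285714 − (-1.375427)·5.428571 = -7.819113
ŷ(11) = -7.819113 + (-1.375427)·11 = -22.948805
residual = y − ŷ = -20 − (-22.948805) = 2.948805

2.949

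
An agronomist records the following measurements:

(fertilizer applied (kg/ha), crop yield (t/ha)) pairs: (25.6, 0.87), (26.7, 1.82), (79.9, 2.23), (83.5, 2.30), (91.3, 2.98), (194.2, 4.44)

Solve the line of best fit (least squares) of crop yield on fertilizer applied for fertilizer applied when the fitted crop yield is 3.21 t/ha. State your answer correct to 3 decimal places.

124.835

n = 6, Σx = 501.2, Σy = 14.64, Σxy = 1575.415, Σx² = 60773.84
Sxx = Σx² − (Σx)²/n = 60773.84 − 41866.906667 = 18906.933333
Sxy = Σxy − (Σx)(Σy)/n = 1575.415 − 1222.928 = 352.487
b = Sxy/Sxx = 352.487/18906.933333 = 0.018643
a = ȳ − b·x̄ = 2.44 − 0.018643·83.533333 = 0.882666
Set a + b·x = 3.21: x = (3.21 − 0.882666) / 0.018643 = 124.835108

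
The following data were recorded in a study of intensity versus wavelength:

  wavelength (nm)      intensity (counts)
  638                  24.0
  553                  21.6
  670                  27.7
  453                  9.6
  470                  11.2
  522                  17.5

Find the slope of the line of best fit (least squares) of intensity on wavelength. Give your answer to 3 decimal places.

n = 6, Σx = 3306, Σy = 111.6, Σxy = 64563.6, Σx² = 1860346
Sxx = Σx² − (Σx)²/n = 1860346 − 1821606 = 38740
Sxy = Σxy − (Σx)(Σy)/n = 64563.6 − 61491.6 = 3072
b = Sxy/Sxx = 3072/38740 = 0.079298

0.079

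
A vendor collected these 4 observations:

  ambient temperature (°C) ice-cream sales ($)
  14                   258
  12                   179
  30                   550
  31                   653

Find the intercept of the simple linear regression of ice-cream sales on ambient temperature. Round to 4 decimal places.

n = 4, Σx = 87, Σy = 1640, Σxy = 42503, Σx² = 2201
Sxx = Σx² − (Σx)²/n = 2201 − 1892.25 = 308.75
Sxy = Σxy − (Σx)(Σy)/n = 42503 − 35670 = 6833
b = Sxy/Sxx = 6833/308.75 = 22.131174
a = ȳ − b·x̄ = 410 − 22.131174·21.75 = -71.353036

-71.3530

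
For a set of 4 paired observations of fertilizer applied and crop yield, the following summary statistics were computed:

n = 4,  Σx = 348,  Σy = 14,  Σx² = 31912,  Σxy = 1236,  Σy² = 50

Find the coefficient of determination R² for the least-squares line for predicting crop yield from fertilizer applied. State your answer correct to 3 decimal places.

Sxx = Σx² − (Σx)²/n = 31912 − 30276 = 1636
Sxy = Σxy − (Σx)(Σy)/n = 1236 − 1218 = 18
Syy = Σy² − (Σy)²/n = 50 − 49 = 1
R² = Sxy²/(Sxx·Syy) = (18)²/(1636·1) = 0.198044

0.198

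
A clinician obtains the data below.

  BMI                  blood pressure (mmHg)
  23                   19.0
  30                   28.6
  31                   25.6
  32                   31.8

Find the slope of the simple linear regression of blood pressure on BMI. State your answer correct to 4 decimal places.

n = 4, Σx = 116, Σy = 105, Σxy = 3106.2, Σx² = 3414
Sxx = Σx² − (Σx)²/n = 3414 − 3364 = 50
Sxy = Σxy − (Σx)(Σy)/n = 3106.2 − 3045 = 61.2
b = Sxy/Sxx = 61.2/50 = 1.224

1.2240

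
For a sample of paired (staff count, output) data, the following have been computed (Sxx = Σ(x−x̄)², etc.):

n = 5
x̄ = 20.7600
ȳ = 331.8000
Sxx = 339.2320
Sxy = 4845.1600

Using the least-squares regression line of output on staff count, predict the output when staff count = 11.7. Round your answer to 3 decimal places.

b = Sxy/Sxx = 4845.16/339.232 = 14.282733
a = ȳ − b·x̄ = 331.8 − 14.282733·20.76 = 35.290468
ŷ(11.7) = a + b·11.7 = 35.290468 + 14.282733·11.7 = 202.398441

202.398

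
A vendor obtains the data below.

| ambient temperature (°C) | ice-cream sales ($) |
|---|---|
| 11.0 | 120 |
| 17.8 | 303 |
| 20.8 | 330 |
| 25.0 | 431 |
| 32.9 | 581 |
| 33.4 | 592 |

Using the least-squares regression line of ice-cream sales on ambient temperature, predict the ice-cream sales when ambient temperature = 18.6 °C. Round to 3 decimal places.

292.667

n = 6, Σx = 140.9, Σy = 2357, Σxy = 63240.1, Σx² = 3693.45
Sxx = Σx² − (Σx)²/n = 3693.45 − 3308.801667 = 384.648333
Sxy = Σxy − (Σx)(Σy)/n = 63240.1 − 55350.216667 = 7889.883333
b = Sxy/Sxx = 7889.883333/384.648333 = 20.511939
a = ȳ − b·x̄ = 392.833333 − 20.511939·23.483333 = -88.855379
ŷ(18.6) = a + b·18.6 = -88.855379 + 20.511939·18.6 = 292.666696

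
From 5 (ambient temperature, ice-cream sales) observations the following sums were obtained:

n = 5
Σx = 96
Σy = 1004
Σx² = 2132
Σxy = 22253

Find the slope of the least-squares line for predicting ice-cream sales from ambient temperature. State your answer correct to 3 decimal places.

Sxx = Σx² − (Σx)²/n = 2132 − 1843.2 = 288.8
Sxy = Σxy − (Σx)(Σy)/n = 22253 − 19276.8 = 2976.2
b = Sxy/Sxx = 2976.2/288.8 = 10.305402

10.305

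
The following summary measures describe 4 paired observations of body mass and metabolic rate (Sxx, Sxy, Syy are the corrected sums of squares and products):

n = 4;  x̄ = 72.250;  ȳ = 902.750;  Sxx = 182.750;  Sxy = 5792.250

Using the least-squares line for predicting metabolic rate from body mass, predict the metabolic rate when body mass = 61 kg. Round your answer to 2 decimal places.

546.18

b = Sxy/Sxx = 5792.25/182.75 = 31.694938
a = ȳ − b·x̄ = 902.75 − 31.694938·72.25 = -1387.209302
ŷ(61) = a + b·61 = -1387.209302 + 31.694938·61 = 546.181943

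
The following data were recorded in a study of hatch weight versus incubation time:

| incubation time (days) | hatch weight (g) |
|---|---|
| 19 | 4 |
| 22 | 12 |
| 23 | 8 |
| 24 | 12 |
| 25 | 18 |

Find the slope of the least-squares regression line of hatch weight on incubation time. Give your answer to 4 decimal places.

1.9623

n = 5, Σx = 113, Σy = 54, Σxy = 1262, Σx² = 2575
Sxx = Σx² − (Σx)²/n = 2575 − 2553.8 = 21.2
Sxy = Σxy − (Σx)(Σy)/n = 1262 − 1220.4 = 41.6
b = Sxy/Sxx = 41.6/21.2 = 1.962264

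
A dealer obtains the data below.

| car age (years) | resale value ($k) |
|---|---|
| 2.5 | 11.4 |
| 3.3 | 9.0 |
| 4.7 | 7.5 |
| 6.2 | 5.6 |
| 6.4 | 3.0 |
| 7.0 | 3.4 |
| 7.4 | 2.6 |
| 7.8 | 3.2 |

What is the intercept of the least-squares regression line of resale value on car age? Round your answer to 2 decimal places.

n = 8, Σx = 45.3, Σy = 45.7, Σxy = 215.37, Σx² = 283.23
Sxx = Σx² − (Σx)²/n = 283.23 − 256.51125 = 26.71875
Sxy = Σxy − (Σx)(Σy)/n = 215.37 − 258.77625 = -43.40625
b = Sxy/Sxx = -43.40625/26.71875 = -1.624561
a = ȳ − b·x̄ = 5.7125 − (-1.624561)·5.6625 = 14.911579

14.91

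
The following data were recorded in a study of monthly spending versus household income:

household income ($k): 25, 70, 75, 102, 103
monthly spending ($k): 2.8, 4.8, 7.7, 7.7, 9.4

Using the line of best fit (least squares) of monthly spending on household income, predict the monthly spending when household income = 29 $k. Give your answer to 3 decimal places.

n = 5, Σx = 375, Σy = 32.4, Σxy = 2737.1, Σx² = 32163
Sxx = Σx² − (Σx)²/n = 32163 − 28125 = 4038
Sxy = Σxy − (Σx)(Σy)/n = 2737.1 − 2430 = 307.1
b = Sxy/Sxx = 307.1/4038 = 0.076053
a = ȳ − b·x̄ = 6.48 − 0.076053·75 = 0.776062
ŷ(29) = a + b·29 = 0.776062 + 0.076053·29 = 2.981585

2.982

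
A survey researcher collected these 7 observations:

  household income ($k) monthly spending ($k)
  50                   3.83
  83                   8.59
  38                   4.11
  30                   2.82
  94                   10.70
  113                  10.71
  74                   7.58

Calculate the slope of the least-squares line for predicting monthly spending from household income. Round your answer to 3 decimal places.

0.106

n = 7, Σx = 482, Σy = 48.34, Σxy = 3922.2, Σx² = 38814
Sxx = Σx² − (Σx)²/n = 38814 − 33189.142857 = 5624.857143
Sxy = Σxy − (Σx)(Σy)/n = 3922.2 − 3328.554286 = 593.645714
b = Sxy/Sxx = 593.645714/5624.857143 = 0.105540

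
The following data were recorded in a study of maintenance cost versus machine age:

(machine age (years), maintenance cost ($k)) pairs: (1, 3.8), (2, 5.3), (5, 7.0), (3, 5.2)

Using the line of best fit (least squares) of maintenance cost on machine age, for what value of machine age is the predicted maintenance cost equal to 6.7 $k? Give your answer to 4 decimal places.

n = 4, Σx = 11, Σy = 21.3, Σxy = 65, Σx² = 39
Sxx = Σx² − (Σx)²/n = 39 − 30.25 = 8.75
Sxy = Σxy − (Σx)(Σy)/n = 65 − 58.575 = 6.425
b = Sxy/Sxx = 6.425/8.75 = 0.734286
a = ȳ − b·x̄ = 5.325 − 0.734286·2.75 = 3.305714
Set a + b·x = 6.7: x = (6.7 − 3.305714) / 0.734286 = 4.622568

4.6226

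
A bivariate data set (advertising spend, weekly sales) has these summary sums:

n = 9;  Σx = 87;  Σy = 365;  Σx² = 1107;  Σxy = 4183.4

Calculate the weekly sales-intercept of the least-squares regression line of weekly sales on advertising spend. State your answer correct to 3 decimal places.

16.750

Sxx = Σx² − (Σx)²/n = 1107 − 841 = 266
Sxy = Σxy − (Σx)(Σy)/n = 4183.4 − 3528.333333 = 655.066667
b = Sxy/Sxx = 655.066667/266 = 2.462657
a = ȳ − b·x̄ = 40.555556 − 2.462657·9.666667 = 16.749875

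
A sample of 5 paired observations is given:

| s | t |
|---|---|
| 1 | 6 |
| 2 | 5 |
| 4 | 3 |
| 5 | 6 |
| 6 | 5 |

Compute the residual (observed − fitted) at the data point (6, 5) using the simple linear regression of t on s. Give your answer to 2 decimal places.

0.28

n = 5, Σx = 18, Σy = 25, Σxy = 88, Σx² = 82
Sxx = Σx² − (Σx)²/n = 82 − 64.8 = 17.2
Sxy = Σxy − (Σx)(Σy)/n = 88 − 90 = -2
b = Sxy/Sxx = -2/17.2 = -0.116279
a = ȳ − b·x̄ = 5 − (-0.116279)·3.6 = 5.418605
ŷ(6) = 5.418605 + (-0.116279)·6 = 4.720930
residual = y − ŷ = 5 − 4.720930 = 0.279070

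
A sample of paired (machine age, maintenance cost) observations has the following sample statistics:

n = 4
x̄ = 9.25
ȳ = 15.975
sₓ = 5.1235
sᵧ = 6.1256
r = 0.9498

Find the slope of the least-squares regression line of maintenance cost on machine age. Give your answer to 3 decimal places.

b = r · sᵧ/sₓ = 0.9498 · 6.1256/5.1235 = 1.135570

1.136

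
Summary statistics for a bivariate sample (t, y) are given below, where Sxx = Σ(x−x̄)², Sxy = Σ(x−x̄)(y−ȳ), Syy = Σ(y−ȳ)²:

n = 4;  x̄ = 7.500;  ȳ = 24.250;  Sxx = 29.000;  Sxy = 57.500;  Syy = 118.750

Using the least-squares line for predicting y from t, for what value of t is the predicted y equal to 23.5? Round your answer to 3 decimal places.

b = Sxy/Sxx = 57.5/29 = 1.982759
a = ȳ − b·x̄ = 24.25 − 1.982759·7.5 = 9.379310
Set a + b·x = 23.5: x = (23.5 − 9.379310) / 1.982759 = 7.121739

7.122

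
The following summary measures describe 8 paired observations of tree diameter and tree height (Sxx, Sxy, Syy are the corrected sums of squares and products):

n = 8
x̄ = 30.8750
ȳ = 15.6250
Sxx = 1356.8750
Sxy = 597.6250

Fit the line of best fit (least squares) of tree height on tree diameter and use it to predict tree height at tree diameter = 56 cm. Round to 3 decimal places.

b = Sxy/Sxx = 597.625/1356.875 = 0.440442
a = ȳ − b·x̄ = 15.625 − 0.440442·30.875 = 2.026347
ŷ(56) = a + b·56 = 2.026347 + 0.440442·56 = 26.691110

26.691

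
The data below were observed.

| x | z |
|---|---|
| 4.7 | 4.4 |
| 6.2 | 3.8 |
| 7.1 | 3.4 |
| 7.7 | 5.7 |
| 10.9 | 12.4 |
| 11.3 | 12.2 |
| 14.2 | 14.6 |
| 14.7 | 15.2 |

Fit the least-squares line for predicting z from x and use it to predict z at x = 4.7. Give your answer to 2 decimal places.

n = 8, Σx = 76.8, Σy = 71.7, Σxy = 816.05, Σx² = 834.46
Sxx = Σx² − (Σx)²/n = 834.46 − 737.28 = 97.18
Sxy = Σxy − (Σx)(Σy)/n = 816.05 − 688.32 = 127.73
b = Sxy/Sxx = 127.73/97.18 = 1.314365
a = ȳ − b·x̄ = 8.9625 − 1.314365·9.6 = -3.655405
ŷ(4.7) = a + b·4.7 = -3.655405 + 1.314365·4.7 = 2.522111

2.52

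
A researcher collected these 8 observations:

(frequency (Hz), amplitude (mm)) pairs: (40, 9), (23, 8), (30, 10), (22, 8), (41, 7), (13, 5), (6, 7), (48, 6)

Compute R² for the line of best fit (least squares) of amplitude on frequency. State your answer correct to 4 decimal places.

n = 8, Σx = 223, Σy = 60, Σxy = 1702, Σx² = 7703, Σy² = 468
Sxx = Σx² − (Σx)²/n = 7703 − 6216.125 = 1486.875
Sxy = Σxy − (Σx)(Σy)/n = 1702 − 1672.5 = 29.5
Syy = Σy² − (Σy)²/n = 468 − 450 = 18
R² = Sxy²/(Sxx·Syy) = (29.5)²/(1486.875·18) = 0.032516

0.0325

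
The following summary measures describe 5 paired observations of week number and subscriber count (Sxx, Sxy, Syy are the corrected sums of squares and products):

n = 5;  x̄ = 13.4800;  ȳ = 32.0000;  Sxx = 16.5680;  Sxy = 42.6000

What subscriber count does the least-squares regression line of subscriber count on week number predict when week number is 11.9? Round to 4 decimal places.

b = Sxy/Sxx = 42.6/16.568 = 2.571222
a = ȳ − b·x̄ = 32 − 2.571222·13.48 = -2.660068
ŷ(11.9) = a + b·11.9 = -2.660068 + 2.571222·11.9 = 27.937470

27.9375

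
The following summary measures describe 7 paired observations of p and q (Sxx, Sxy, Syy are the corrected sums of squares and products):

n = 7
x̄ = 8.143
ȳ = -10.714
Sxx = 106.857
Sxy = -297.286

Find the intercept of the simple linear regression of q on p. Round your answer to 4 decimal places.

11.9406

b = Sxy/Sxx = -297.286/106.857 = -2.782092
a = ȳ − b·x̄ = -10.714 − (-2.782092)·8.143 = 11.940575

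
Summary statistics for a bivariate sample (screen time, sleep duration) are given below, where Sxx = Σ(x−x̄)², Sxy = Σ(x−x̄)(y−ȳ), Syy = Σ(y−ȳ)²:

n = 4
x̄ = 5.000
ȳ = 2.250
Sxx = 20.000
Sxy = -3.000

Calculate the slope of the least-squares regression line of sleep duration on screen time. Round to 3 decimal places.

b = Sxy/Sxx = -3/20 = -0.15

-0.150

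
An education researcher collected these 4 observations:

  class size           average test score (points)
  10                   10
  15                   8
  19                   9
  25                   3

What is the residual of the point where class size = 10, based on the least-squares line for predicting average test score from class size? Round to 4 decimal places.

-0.5921

n = 4, Σx = 69, Σy = 30, Σxy = 466, Σx² = 1311
Sxx = Σx² − (Σx)²/n = 1311 − 1190.25 = 120.75
Sxy = Σxy − (Σx)(Σy)/n = 466 − 517.5 = -51.5
b = Sxy/Sxx = -51.5/120.75 = -0.426501
a = ȳ − b·x̄ = 7.5 − (-0.426501)·17.25 = 14.857143
ŷ(10) = 14.857143 + (-0.426501)·10 = 10.592133
residual = y − ŷ = 10 − 10.592133 = -0.592133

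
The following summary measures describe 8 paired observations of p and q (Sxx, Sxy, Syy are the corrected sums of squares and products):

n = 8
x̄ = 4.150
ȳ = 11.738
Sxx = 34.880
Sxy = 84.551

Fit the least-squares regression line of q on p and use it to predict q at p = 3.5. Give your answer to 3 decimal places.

10.162

b = Sxy/Sxx = 84.551/34.88 = 2.424054
a = ȳ − b·x̄ = 11.738 − 2.424054·4.15 = 1.678176
ŷ(3.5) = a + b·3.5 = 1.678176 + 2.424054·3.5 = 10.162365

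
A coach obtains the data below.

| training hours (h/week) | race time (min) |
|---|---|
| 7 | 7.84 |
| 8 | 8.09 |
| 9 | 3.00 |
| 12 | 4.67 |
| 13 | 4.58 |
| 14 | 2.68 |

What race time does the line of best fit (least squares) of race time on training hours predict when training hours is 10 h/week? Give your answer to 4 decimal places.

n = 6, Σx = 63, Σy = 30.86, Σxy = 299.7, Σx² = 703
Sxx = Σx² − (Σx)²/n = 703 − 661.5 = 41.5
Sxy = Σxy − (Σx)(Σy)/n = 299.7 − 324.03 = -24.33
b = Sxy/Sxx = -24.33/41.5 = -0.586265
a = ȳ − b·x̄ = 5.143333 − (-0.586265)·10.5 = 11.299116
ŷ(10) = a + b·10 = 11.299116 + (-0.586265)·10 = 5.436466

5.4365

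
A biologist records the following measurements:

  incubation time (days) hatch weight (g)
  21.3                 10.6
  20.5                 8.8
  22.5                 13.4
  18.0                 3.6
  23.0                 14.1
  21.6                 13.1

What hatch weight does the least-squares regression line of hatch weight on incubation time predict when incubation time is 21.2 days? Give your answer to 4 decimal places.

n = 6, Σx = 126.9, Σy = 63.6, Σxy = 1379.74, Σx² = 2699.75
Sxx = Σx² − (Σx)²/n = 2699.75 − 2683.935 = 15.815
Sxy = Σxy − (Σx)(Σy)/n = 1379.74 − 1345.14 = 34.6
b = Sxy/Sxx = 34.6/15.815 = 2.187796
a = ȳ − b·x̄ = 10.6 − 2.187796·21.15 = -35.671894
ŷ(21.2) = a + b·21.2 = -35.671894 + 2.187796·21.2 = 10.709390

10.7094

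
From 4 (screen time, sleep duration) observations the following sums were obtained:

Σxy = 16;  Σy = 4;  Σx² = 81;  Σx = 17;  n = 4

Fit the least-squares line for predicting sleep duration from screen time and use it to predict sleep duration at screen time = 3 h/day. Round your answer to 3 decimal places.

Sxx = Σx² − (Σx)²/n = 81 − 72.25 = 8.75
Sxy = Σxy − (Σx)(Σy)/n = 16 − 17 = -1
b = Sxy/Sxx = -1/8.75 = -0.114286
a = ȳ − b·x̄ = 1 − (-0.114286)·4.25 = 1.485714
ŷ(3) = a + b·3 = 1.485714 + (-0.114286)·3 = 1.142857

1.143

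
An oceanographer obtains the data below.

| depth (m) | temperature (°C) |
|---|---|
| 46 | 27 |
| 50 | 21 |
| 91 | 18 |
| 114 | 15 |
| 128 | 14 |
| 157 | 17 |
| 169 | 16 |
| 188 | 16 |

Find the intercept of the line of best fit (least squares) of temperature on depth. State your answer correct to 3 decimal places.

24.956

n = 8, Σx = 943, Σy = 144, Σxy = 15813, Σx² = 130831
Sxx = Σx² − (Σx)²/n = 130831 − 111156.125 = 19674.875
Sxy = Σxy − (Σx)(Σy)/n = 15813 − 16974 = -1161
b = Sxy/Sxx = -1161/19674.875 = -0.059009
a = ȳ − b·x̄ = 18 − (-0.059009)·117.875 = 24.955718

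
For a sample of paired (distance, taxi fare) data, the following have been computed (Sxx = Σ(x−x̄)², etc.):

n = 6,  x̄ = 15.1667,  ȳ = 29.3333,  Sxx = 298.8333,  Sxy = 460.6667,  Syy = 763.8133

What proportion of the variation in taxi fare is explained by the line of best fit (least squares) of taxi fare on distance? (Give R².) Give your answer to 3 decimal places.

0.930

R² = Sxy²/(Sxx·Syy) = (460.6667)²/(298.8333·763.8133) = 0.929731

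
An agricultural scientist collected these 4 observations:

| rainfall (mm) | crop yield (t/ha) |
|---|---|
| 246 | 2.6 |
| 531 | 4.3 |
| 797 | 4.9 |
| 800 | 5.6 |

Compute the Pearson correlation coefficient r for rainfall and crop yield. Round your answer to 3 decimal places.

n = 4, Σx = 2374, Σy = 17.4, Σxy = 11308.2, Σx² = 1617686, Σy² = 80.62
Sxx = Σx² − (Σx)²/n = 1617686 − 1408969 = 208717
Sxy = Σxy − (Σx)(Σy)/n = 11308.2 − 10326.9 = 981.3
Syy = Σy² − (Σy)²/n = 80.62 − 75.69 = 4.93
r = Sxy/√(Sxx·Syy) = 981.3/√(1028974.81) = 981.3/1014.383956 = 0.967385

0.967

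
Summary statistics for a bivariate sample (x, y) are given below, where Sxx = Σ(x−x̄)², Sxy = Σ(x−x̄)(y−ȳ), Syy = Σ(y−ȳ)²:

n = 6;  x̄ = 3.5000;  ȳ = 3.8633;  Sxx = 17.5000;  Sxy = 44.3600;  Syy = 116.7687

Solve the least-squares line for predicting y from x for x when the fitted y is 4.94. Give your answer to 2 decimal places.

b = Sxy/Sxx = 44.36/17.5 = 2.534857
a = ȳ − b·x̄ = 3.8633 − 2.534857·3.5 = -5.0087
Set a + b·x = 4.94: x = (4.94 − (-5.0087)) / 2.534857 = 3.924758

3.92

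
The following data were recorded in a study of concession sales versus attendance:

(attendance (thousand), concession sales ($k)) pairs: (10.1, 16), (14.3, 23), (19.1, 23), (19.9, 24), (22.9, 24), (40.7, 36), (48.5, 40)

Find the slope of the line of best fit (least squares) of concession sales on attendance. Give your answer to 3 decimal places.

0.582

n = 7, Σx = 175.5, Σy = 186, Σxy = 5362.2, Σx² = 5600.47
Sxx = Σx² − (Σx)²/n = 5600.47 − 4400.035714 = 1200.434286
Sxy = Σxy − (Σx)(Σy)/n = 5362.2 − 4663.285714 = 698.914286
b = Sxy/Sxx = 698.914286/1200.434286 = 0.582218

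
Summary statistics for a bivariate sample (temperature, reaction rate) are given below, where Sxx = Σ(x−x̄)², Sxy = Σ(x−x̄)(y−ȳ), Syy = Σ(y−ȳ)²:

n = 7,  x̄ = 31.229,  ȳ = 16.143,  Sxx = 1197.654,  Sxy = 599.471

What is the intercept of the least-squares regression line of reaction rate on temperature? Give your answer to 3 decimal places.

b = Sxy/Sxx = 599.471/1197.654 = 0.500538
a = ȳ − b·x̄ = 16.143 − 0.500538·31.229 = 0.511708

0.512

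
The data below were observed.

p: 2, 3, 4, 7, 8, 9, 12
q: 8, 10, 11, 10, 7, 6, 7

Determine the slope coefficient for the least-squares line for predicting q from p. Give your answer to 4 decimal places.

n = 7, Σx = 45, Σy = 59, Σxy = 354, Σx² = 367
Sxx = Σx² − (Σx)²/n = 367 − 289.285714 = 77.714286
Sxy = Σxy − (Σx)(Σy)/n = 354 − 379.285714 = -25.285714
b = Sxy/Sxx = -25.285714/77.714286 = -0.325368

-0.3254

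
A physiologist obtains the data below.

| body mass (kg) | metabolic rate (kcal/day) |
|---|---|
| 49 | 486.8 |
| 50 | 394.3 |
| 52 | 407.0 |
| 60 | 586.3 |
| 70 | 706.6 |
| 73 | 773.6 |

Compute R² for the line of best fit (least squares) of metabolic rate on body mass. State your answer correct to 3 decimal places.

n = 6, Σx = 354, Σy = 3354.6, Σxy = 205845, Σx² = 21434, Σy² = 1999583.94
Sxx = Σx² − (Σx)²/n = 21434 − 20886 = 548
Sxy = Σxy − (Σx)(Σy)/n = 205845 − 197921.4 = 7923.6
Syy = Σy² − (Σy)²/n = 1999583.94 − 1875556.86 = 124027.08
R² = Sxy²/(Sxx·Syy) = (7923.6)²/(548·124027.08) = 0.923736

0.924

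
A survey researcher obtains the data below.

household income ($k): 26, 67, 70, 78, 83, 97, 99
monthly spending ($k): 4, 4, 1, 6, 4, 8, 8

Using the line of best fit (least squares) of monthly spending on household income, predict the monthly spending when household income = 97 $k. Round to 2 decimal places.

6.32

n = 7, Σx = 520, Σy = 35, Σxy = 2810, Σx² = 42248
Sxx = Σx² − (Σx)²/n = 42248 − 38628.571429 = 3619.428571
Sxy = Σxy − (Σx)(Σy)/n = 2810 − 2600 = 210
b = Sxy/Sxx = 210/3619.428571 = 0.058020
a = ȳ − b·x̄ = 5 − 0.058020·74.285714 = 0.689927
ŷ(97) = a + b·97 = 0.689927 + 0.058020·97 = 6.317888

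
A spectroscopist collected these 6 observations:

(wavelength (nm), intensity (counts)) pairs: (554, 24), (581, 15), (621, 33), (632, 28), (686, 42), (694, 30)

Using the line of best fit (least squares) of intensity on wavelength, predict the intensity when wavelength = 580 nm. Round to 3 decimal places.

n = 6, Σx = 3768, Σy = 172, Σxy = 109832, Σx² = 2381774
Sxx = Σx² − (Σx)²/n = 2381774 − 2366304 = 15470
Sxy = Σxy − (Σx)(Σy)/n = 109832 − 108016 = 1816
b = Sxy/Sxx = 1816/15470 = 0.117388
a = ȳ − b·x̄ = 28.666667 − 0.117388·628 = -45.053307
ŷ(580) = a + b·580 = -45.053307 + 0.117388·580 = 23.032019

23.032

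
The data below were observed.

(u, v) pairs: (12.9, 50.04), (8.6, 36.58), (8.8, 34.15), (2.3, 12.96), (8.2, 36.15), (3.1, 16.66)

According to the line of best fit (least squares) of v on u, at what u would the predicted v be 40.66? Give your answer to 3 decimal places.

n = 6, Σx = 43.9, Σy = 186.54, Σxy = 1638.508, Σx² = 399.95
Sxx = Σx² − (Σx)²/n = 399.95 − 321.201667 = 78.748333
Sxy = Σxy − (Σx)(Σy)/n = 1638.508 − 1364.851 = 273.657
b = Sxy/Sxx = 273.657/78.748333 = 3.475083
a = ȳ − b·x̄ = 31.09 − 3.475083·7.316667 = 5.663976
Set a + b·x = 40.66: x = (40.66 − 5.663976) / 3.475083 = 10.070558

10.071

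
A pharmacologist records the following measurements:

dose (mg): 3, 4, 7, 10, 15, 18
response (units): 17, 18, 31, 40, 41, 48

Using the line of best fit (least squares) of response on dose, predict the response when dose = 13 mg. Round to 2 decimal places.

39.57

n = 6, Σx = 57, Σy = 195, Σxy = 2219, Σx² = 723
Sxx = Σx² − (Σx)²/n = 723 − 541.5 = 181.5
Sxy = Σxy − (Σx)(Σy)/n = 2219 − 1852.5 = 366.5
b = Sxy/Sxx = 366.5/181.5 = 2.019284
a = ȳ − b·x̄ = 32.5 − 2.019284·9.5 = 13.316804
ŷ(13) = a + b·13 = 13.316804 + 2.019284·13 = 39.567493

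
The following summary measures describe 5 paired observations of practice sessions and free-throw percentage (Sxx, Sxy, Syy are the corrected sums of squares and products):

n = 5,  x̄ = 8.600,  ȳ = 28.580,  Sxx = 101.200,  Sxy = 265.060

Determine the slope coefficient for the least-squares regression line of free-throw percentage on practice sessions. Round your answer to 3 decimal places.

b = Sxy/Sxx = 265.06/101.2 = 2.619170

2.619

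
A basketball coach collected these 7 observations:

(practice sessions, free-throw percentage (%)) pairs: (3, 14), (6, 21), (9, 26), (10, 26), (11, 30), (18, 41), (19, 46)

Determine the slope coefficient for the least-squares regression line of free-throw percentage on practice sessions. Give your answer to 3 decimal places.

1.881

n = 7, Σx = 76, Σy = 204, Σxy = 2604, Σx² = 1032
Sxx = Σx² − (Σx)²/n = 1032 − 825.142857 = 206.857143
Sxy = Σxy − (Σx)(Σy)/n = 2604 − 2214.857143 = 389.142857
b = Sxy/Sxx = 389.142857/206.857143 = 1.881215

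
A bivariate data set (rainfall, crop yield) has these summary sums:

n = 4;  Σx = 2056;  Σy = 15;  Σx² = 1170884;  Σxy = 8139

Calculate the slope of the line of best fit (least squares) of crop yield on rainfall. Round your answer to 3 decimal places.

Sxx = Σx² − (Σx)²/n = 1170884 − 1056784 = 114100
Sxy = Σxy − (Σx)(Σy)/n = 8139 − 7710 = 429
b = Sxy/Sxx = 429/114100 = 0.003760

0.004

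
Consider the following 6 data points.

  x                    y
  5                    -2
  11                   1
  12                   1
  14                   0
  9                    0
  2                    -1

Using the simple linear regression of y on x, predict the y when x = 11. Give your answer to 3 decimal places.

n = 6, Σx = 53, Σy = -1, Σxy = 11, Σx² = 571
Sxx = Σx² − (Σx)²/n = 571 − 468.166667 = 102.833333
Sxy = Σxy − (Σx)(Σy)/n = 11 − (-8.833333) = 19.833333
b = Sxy/Sxx = 19.833333/102.833333 = 0.192869
a = ȳ − b·x̄ = -0.166667 − 0.192869·8.833333 = -1.870340
ŷ(11) = a + b·11 = -1.870340 + 0.192869·11 = 0.251216

0.251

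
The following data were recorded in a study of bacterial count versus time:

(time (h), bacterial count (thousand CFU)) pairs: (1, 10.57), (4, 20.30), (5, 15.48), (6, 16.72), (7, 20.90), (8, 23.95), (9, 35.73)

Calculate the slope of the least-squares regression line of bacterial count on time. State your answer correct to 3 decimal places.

n = 7, Σx = 40, Σy = 143.65, Σxy = 928.96, Σx² = 272
Sxx = Σx² − (Σx)²/n = 272 − 228.571429 = 43.428571
Sxy = Σxy − (Σx)(Σy)/n = 928.96 − 820.857143 = 108.102857
b = Sxy/Sxx = 108.102857/43.428571 = 2.489211

2.489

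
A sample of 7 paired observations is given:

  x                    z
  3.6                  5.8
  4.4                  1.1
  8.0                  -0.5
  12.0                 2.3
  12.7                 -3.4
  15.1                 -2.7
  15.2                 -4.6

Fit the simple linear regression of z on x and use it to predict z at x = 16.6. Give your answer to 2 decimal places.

n = 7, Σx = 71, Σy = -2, Σxy = -104.55, Σx² = 860.66
Sxx = Σx² − (Σx)²/n = 860.66 − 720.142857 = 140.517143
Sxy = Σxy − (Σx)(Σy)/n = -104.55 − (-20.285714) = -84.264286
b = Sxy/Sxx = -84.264286/140.517143 = -0.599673
a = ȳ − b·x̄ = -0.285714 − (-0.599673)·10.142857 = 5.796680
ŷ(16.6) = a + b·16.6 = 5.796680 + (-0.599673)·16.6 = -4.157886

-4.16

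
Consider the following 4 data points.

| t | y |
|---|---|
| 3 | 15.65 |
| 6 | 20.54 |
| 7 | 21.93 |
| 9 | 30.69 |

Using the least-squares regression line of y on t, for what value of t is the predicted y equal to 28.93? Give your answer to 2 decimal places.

9.06

n = 4, Σx = 25, Σy = 88.81, Σxy = 599.91, Σx² = 175
Sxx = Σx² − (Σx)²/n = 175 − 156.25 = 18.75
Sxy = Σxy − (Σx)(Σy)/n = 599.91 − 555.0625 = 44.8475
b = Sxy/Sxx = 44.8475/18.75 = 2.391867
a = ȳ − b·x̄ = 22.2025 − 2.391867·6.25 = 7.253333
Set a + b·x = 28.93: x = (28.93 − 7.253333) / 2.391867 = 9.062657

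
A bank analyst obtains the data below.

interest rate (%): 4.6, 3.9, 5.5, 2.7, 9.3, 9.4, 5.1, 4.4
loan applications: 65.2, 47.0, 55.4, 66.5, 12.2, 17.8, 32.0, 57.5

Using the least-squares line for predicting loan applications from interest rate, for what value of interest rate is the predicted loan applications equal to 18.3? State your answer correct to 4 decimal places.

n = 8, Σx = 44.9, Σy = 353.6, Σxy = 1664.45, Σx² = 294.13
Sxx = Σx² − (Σx)²/n = 294.13 − 252.00125 = 42.12875
Sxy = Σxy − (Σx)(Σy)/n = 1664.45 − 1984.58 = -320.13
b = Sxy/Sxx = -320.13/42.12875 = -7.598849
a = ȳ − b·x̄ = 44.2 − (-7.598849)·5.6125 = 86.848539
Set a + b·x = 18.3: x = (18.3 − 86.848539) / (-7.598849) = 9.020911

9.0209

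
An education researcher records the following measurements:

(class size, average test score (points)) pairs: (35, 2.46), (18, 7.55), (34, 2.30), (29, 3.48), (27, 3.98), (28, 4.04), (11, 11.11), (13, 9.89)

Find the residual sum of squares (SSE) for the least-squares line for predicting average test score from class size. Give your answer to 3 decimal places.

n = 8, Σx = 195, Σy = 44.81, Σxy = 872.48, Σx² = 5349, Σy² = 333.8607
Sxx = Σx² − (Σx)²/n = 5349 − 4753.125 = 595.875
Sxy = Σxy − (Σx)(Σy)/n = 872.48 − 1092.24375 = -219.76375
Syy = Σy² − (Σy)²/n = 333.8607 − 250.992012 = 82.868687
b = Sxy/Sxx = -219.76375/595.875 = -0.368808
SSE = Syy − b·Sxy = 82.868687 − (-0.368808)·(-219.76375) = 1.817954

1.818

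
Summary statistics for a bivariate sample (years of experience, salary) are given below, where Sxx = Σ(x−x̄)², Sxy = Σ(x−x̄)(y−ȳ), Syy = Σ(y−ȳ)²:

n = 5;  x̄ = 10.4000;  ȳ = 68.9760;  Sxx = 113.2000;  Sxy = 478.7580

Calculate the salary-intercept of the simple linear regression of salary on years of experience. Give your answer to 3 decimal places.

b = Sxy/Sxx = 478.758/113.2 = 4.229311
a = ȳ − b·x̄ = 68.976 − 4.229311·10.4 = 24.991166

24.991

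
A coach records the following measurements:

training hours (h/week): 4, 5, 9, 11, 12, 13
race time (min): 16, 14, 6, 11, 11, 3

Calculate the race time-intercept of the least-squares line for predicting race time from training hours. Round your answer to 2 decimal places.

19.04

n = 6, Σx = 54, Σy = 61, Σxy = 480, Σx² = 556
Sxx = Σx² − (Σx)²/n = 556 − 486 = 70
Sxy = Σxy − (Σx)(Σy)/n = 480 − 549 = -69
b = Sxy/Sxx = -69/70 = -0.985714
a = ȳ − b·x̄ = 10.166667 − (-0.985714)·9 = 19.038095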